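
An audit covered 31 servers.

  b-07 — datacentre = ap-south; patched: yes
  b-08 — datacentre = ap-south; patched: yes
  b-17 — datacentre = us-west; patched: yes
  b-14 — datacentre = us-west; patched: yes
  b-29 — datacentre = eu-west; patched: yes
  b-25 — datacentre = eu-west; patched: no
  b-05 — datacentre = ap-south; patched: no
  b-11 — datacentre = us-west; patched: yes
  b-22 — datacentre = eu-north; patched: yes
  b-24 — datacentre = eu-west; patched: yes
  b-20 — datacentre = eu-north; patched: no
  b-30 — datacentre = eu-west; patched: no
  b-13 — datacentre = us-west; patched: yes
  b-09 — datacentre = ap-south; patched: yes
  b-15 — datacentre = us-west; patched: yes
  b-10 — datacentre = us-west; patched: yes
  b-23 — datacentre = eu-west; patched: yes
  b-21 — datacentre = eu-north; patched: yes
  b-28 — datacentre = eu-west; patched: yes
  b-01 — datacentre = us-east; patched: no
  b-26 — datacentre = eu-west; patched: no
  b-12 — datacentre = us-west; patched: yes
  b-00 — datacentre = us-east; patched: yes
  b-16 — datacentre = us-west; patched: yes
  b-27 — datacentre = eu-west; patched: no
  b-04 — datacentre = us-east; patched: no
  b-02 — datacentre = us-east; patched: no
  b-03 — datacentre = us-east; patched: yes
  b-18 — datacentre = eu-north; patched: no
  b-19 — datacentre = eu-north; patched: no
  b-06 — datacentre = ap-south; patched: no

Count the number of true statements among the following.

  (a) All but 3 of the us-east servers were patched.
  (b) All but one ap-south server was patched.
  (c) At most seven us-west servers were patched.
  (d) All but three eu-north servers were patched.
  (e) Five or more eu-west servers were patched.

(a) us-east: |A| = 5, |A ∩ B| = 2; needs |A ∖ B| = 3 — true.
(b) ap-south: |A| = 5, |A ∩ B| = 3; needs |A ∖ B| = 1 — false.
(c) us-west: |A| = 8, |A ∩ B| = 8; needs |A ∩ B| ≤ 7 — false.
(d) eu-north: |A| = 5, |A ∩ B| = 2; needs |A ∖ B| = 3 — true.
(e) eu-west: |A| = 8, |A ∩ B| = 4; needs |A ∩ B| ≥ 5 — false.

2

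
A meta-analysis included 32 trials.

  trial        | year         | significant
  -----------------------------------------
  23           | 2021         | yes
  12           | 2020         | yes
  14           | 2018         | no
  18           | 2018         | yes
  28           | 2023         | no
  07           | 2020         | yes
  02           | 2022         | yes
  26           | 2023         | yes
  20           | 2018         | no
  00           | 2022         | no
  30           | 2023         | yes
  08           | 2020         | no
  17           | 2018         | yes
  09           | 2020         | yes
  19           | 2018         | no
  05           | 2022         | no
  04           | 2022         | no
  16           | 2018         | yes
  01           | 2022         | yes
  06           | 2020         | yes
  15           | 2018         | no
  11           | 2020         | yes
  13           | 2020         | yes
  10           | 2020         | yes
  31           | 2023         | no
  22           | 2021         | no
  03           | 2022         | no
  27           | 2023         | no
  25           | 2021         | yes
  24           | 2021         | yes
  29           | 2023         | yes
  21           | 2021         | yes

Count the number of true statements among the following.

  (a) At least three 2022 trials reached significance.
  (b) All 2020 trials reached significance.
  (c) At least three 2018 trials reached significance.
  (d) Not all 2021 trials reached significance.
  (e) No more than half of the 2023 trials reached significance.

(a) 2022: |A| = 6, |A ∩ B| = 2; needs |A ∩ B| ≥ 3 — false.
(b) 2020: |A| = 8, |A ∩ B| = 7; needs A ⊆ B, i.e. every element of A is in B (|A ∖ B| = 0) — false.
(c) 2018: |A| = 7, |A ∩ B| = 3; needs |A ∩ B| ≥ 3 — true.
(d) 2021: |A| = 5, |A ∩ B| = 4; needs A ⊄ B (|A ∖ B| ≥ 1) — true.
(e) 2023: |A| = 6, |A ∩ B| = 3; needs |A ∩ B| ≤ |A ∖ B| — true.

3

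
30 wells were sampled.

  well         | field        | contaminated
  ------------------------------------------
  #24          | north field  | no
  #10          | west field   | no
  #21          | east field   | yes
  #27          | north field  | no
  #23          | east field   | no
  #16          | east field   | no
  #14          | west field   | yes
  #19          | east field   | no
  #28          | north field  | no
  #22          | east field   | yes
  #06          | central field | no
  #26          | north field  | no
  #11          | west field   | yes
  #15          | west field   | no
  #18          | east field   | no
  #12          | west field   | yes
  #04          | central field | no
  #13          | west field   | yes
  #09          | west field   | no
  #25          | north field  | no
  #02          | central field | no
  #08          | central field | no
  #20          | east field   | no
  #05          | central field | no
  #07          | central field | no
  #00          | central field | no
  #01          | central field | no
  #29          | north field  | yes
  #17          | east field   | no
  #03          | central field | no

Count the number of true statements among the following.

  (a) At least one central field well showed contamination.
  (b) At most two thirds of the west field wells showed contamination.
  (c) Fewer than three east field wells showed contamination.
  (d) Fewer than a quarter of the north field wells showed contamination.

(a) central field: |A| = 9, |A ∩ B| = 0; needs A ∩ B ≠ ∅ (|A ∩ B| ≥ 1) — false.
(b) west field: |A| = 7, |A ∩ B| = 4; needs |A ∩ B| / |A| ≤ 2/3 — true.
(c) east field: |A| = 8, |A ∩ B| = 2; needs |A ∩ B| < 3 — true.
(d) north field: |A| = 6, |A ∩ B| = 1; needs |A ∩ B| / |A| < 1/4 — true.

3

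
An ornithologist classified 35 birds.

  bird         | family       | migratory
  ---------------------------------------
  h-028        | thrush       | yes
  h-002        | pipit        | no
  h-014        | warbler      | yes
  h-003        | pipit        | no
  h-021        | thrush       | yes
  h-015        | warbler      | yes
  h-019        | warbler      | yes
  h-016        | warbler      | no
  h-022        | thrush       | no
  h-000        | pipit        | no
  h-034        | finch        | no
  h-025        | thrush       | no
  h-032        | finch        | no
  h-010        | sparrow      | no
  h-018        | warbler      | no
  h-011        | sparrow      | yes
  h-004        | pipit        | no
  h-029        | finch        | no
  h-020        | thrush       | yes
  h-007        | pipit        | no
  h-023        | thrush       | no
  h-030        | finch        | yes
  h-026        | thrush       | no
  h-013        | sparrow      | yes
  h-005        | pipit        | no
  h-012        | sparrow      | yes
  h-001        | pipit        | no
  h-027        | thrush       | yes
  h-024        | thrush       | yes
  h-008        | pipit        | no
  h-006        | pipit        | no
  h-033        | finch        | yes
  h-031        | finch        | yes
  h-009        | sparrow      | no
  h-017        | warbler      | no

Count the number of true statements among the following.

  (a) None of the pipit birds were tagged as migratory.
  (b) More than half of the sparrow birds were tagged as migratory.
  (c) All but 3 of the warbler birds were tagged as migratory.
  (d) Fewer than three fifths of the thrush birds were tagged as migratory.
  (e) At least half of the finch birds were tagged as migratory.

5

(a) pipit: |A| = 9, |A ∩ B| = 0; needs A ∩ B = ∅ (|A ∩ B| = 0) — true.
(b) sparrow: |A| = 5, |A ∩ B| = 3; needs |A ∩ B| > |A ∖ B| — true.
(c) warbler: |A| = 6, |A ∩ B| = 3; needs |A ∖ B| = 3 — true.
(d) thrush: |A| = 9, |A ∩ B| = 5; needs |A ∩ B| / |A| < 3/5 — true.
(e) finch: |A| = 6, |A ∩ B| = 3; needs |A ∩ B| ≥ |A ∖ B| — true.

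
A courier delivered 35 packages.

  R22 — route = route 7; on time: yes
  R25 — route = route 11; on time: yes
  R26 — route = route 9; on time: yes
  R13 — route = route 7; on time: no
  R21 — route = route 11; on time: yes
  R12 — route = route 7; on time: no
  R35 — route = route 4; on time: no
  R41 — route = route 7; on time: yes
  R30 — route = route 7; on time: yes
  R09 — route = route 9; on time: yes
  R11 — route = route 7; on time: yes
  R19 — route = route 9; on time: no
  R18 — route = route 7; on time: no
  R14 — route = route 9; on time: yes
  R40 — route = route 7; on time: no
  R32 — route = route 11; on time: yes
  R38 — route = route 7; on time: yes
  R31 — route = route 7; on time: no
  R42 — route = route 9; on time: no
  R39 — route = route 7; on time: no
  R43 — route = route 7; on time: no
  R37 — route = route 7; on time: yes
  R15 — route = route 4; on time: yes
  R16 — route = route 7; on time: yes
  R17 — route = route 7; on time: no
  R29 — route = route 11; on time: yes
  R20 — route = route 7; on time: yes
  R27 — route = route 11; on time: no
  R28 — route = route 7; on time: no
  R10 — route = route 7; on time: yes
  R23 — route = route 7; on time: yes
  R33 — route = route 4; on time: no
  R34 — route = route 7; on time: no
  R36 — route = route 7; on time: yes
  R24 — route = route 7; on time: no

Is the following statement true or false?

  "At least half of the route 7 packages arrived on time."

True

'At least half of the route 7 packages arrived on time' holds iff |A ∩ B| ≥ |A ∖ B|.
|A| = 22, |A ∩ B| = 11, |A ∖ B| = 11.
11 = 11, so the statement is true.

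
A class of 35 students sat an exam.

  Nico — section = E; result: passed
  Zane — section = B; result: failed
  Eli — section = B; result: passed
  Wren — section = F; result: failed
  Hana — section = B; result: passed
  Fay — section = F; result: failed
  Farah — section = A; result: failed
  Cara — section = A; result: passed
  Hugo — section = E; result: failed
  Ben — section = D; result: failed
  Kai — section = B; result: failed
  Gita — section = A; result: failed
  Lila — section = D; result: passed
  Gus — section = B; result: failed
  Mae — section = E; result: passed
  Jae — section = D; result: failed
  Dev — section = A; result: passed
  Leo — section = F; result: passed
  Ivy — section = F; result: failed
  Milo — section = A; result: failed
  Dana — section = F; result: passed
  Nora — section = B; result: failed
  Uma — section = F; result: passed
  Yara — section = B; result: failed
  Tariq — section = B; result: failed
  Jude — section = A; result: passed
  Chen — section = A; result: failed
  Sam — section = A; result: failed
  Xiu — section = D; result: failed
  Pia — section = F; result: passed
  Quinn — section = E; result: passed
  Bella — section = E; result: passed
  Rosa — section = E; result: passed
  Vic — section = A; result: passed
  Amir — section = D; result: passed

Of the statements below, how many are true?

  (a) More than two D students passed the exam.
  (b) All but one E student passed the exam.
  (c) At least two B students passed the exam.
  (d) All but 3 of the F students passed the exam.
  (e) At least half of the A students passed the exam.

(a) D: |A| = 5, |A ∩ B| = 2; needs |A ∩ B| > 2 — false.
(b) E: |A| = 6, |A ∩ B| = 5; needs |A ∖ B| = 1 — true.
(c) B: |A| = 8, |A ∩ B| = 2; needs |A ∩ B| ≥ 2 — true.
(d) F: |A| = 7, |A ∩ B| = 4; needs |A ∖ B| = 3 — true.
(e) A: |A| = 9, |A ∩ B| = 4; needs |A ∩ B| ≥ |A ∖ B| — false.

3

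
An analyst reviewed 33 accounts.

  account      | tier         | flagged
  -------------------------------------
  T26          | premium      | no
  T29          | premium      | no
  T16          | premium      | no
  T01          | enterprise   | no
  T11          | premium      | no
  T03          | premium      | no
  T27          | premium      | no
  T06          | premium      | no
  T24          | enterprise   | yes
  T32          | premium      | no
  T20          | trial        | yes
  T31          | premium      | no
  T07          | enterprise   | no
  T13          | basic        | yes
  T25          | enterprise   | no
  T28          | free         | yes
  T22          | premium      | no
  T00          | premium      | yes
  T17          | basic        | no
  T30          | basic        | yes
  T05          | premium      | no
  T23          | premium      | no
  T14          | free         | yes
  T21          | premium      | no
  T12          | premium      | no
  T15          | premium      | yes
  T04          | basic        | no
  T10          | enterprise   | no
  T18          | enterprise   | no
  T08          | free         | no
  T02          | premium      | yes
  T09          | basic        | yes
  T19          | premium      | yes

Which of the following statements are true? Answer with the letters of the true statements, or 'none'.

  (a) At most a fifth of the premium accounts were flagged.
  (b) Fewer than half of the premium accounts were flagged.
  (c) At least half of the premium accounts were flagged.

(b)

|A| = 18, |A ∩ B| = 4, |A ∖ B| = 14.
(a) |A ∩ B| / |A| ≤ 1/5: fails.
(b) |A ∩ B| < |A ∖ B|: holds.
(c) |A ∩ B| ≥ |A ∖ B|: fails.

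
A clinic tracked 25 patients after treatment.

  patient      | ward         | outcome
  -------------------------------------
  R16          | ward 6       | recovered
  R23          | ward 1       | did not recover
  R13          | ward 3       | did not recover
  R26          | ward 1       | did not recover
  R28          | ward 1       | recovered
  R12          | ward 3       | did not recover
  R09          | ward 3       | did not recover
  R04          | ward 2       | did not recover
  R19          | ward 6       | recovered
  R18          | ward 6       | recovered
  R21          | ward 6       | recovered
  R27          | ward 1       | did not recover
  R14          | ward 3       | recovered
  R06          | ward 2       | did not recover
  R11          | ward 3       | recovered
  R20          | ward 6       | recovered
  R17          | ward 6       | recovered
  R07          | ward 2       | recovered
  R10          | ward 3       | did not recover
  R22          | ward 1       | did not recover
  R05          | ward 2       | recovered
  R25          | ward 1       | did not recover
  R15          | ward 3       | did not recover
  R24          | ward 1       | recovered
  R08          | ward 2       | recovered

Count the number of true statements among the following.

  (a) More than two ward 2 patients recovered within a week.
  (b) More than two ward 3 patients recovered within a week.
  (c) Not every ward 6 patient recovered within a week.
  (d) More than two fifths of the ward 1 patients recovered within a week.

1

(a) ward 2: |A| = 5, |A ∩ B| = 3; needs |A ∩ B| > 2 — true.
(b) ward 3: |A| = 7, |A ∩ B| = 2; needs |A ∩ B| > 2 — false.
(c) ward 6: |A| = 6, |A ∩ B| = 6; needs A ⊄ B (|A ∖ B| ≥ 1) — false.
(d) ward 1: |A| = 7, |A ∩ B| = 2; needs |A ∩ B| / |A| > 2/5 — false.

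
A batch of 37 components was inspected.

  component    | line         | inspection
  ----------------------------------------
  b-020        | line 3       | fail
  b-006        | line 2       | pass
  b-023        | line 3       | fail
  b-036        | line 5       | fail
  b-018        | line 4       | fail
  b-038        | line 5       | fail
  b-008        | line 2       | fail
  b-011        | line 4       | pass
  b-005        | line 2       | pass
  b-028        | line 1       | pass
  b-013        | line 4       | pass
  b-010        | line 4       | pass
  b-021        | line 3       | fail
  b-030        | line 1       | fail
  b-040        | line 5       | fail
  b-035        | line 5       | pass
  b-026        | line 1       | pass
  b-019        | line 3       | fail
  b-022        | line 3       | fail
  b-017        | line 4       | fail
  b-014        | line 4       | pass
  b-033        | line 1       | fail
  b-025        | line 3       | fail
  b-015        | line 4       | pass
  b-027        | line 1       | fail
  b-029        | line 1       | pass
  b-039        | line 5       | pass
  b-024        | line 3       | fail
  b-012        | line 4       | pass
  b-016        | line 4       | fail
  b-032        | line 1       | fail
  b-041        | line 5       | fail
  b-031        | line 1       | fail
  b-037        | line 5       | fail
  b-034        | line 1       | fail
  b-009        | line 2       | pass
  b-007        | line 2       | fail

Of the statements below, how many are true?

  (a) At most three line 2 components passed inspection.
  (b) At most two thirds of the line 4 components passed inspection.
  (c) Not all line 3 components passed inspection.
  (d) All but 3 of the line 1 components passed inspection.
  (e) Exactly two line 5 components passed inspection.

(a) line 2: |A| = 5, |A ∩ B| = 3; needs |A ∩ B| ≤ 3 — true.
(b) line 4: |A| = 9, |A ∩ B| = 6; needs |A ∩ B| / |A| ≤ 2/3 — true.
(c) line 3: |A| = 7, |A ∩ B| = 0; needs A ⊄ B (|A ∖ B| ≥ 1) — true.
(d) line 1: |A| = 9, |A ∩ B| = 3; needs |A ∖ B| = 3 — false.
(e) line 5: |A| = 7, |A ∩ B| = 2; needs |A ∩ B| = 2 — true.

4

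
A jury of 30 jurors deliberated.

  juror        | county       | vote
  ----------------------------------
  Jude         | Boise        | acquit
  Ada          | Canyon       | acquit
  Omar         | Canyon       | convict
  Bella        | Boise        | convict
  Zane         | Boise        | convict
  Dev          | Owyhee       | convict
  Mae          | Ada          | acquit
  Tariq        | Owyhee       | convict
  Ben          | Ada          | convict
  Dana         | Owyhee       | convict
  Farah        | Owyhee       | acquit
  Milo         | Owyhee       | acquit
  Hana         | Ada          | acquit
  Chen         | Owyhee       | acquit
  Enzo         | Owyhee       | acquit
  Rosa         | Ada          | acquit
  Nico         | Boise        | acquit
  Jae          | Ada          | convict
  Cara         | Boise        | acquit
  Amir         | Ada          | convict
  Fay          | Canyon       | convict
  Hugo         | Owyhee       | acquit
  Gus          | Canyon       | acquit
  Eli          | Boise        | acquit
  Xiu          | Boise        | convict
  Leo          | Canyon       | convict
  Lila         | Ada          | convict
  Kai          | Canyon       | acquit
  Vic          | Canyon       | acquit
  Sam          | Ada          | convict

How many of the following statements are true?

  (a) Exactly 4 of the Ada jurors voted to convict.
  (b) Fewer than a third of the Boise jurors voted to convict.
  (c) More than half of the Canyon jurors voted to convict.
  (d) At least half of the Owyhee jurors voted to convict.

(a) Ada: |A| = 8, |A ∩ B| = 5; needs |A ∩ B| = 4 — false.
(b) Boise: |A| = 7, |A ∩ B| = 3; needs |A ∩ B| / |A| < 1/3 — false.
(c) Canyon: |A| = 7, |A ∩ B| = 3; needs |A ∩ B| > |A ∖ B| — false.
(d) Owyhee: |A| = 8, |A ∩ B| = 3; needs |A ∩ B| ≥ |A ∖ B| — false.

0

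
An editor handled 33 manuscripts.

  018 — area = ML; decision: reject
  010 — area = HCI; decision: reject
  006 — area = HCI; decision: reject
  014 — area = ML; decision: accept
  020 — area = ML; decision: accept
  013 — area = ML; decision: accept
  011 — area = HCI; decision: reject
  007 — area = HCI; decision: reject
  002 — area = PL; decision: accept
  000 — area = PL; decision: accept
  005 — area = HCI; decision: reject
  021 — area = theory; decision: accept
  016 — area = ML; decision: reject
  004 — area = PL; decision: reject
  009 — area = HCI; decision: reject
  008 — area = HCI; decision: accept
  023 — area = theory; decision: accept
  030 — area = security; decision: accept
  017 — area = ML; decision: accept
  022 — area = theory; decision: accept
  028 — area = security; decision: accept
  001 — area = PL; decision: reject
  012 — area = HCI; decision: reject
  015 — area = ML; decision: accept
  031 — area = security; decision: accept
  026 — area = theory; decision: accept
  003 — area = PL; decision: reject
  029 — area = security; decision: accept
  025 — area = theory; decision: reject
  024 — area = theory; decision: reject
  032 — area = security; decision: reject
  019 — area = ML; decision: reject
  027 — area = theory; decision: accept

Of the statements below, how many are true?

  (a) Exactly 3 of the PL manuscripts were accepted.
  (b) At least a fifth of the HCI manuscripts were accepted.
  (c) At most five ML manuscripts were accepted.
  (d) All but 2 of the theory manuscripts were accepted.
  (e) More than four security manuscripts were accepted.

(a) PL: |A| = 5, |A ∩ B| = 2; needs |A ∩ B| = 3 — false.
(b) HCI: |A| = 8, |A ∩ B| = 1; needs |A ∩ B| / |A| ≥ 1/5 — false.
(c) ML: |A| = 8, |A ∩ B| = 5; needs |A ∩ B| ≤ 5 — true.
(d) theory: |A| = 7, |A ∩ B| = 5; needs |A ∖ B| = 2 — true.
(e) security: |A| = 5, |A ∩ B| = 4; needs |A ∩ B| > 4 — false.

2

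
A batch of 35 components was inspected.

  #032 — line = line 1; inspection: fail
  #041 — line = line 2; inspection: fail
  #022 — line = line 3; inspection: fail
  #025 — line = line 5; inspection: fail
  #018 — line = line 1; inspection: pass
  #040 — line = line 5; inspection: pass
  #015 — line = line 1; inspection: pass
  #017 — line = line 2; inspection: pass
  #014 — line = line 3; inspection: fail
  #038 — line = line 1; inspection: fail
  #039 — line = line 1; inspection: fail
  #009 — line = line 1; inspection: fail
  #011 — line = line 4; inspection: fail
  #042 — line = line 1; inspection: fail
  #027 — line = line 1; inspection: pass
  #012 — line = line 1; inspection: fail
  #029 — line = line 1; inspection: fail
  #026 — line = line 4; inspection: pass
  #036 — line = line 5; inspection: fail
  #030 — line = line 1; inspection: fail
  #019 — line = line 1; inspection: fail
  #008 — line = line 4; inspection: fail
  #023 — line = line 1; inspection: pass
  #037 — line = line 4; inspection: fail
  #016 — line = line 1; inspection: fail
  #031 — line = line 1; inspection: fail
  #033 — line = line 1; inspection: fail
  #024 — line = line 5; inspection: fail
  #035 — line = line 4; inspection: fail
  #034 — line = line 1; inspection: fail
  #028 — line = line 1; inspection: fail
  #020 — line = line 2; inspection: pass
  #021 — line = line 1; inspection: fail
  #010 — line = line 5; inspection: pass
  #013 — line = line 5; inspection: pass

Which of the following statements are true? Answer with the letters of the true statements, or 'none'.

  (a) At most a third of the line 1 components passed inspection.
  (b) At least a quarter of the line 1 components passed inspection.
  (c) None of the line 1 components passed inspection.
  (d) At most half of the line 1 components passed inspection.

(a), (d)

|A| = 19, |A ∩ B| = 4, |A ∖ B| = 15.
(a) |A ∩ B| / |A| ≤ 1/3: holds.
(b) |A ∩ B| / |A| ≥ 1/4: fails.
(c) A ∩ B = ∅ (|A ∩ B| = 0): fails.
(d) |A ∩ B| ≤ |A ∖ B|: holds.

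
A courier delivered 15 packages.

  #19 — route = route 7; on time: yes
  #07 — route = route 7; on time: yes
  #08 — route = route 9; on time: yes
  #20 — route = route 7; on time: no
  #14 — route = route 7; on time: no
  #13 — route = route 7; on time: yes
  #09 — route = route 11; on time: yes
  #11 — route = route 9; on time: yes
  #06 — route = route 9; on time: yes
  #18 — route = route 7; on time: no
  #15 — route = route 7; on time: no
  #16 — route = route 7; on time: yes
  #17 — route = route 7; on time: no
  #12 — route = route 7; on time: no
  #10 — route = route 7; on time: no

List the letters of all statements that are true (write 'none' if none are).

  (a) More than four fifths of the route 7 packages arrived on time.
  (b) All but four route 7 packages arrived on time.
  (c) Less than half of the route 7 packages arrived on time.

|A| = 11, |A ∩ B| = 4, |A ∖ B| = 7.
(a) |A ∩ B| / |A| > 4/5: fails.
(b) |A ∖ B| = 4: fails.
(c) |A ∩ B| < |A ∖ B|: holds.

(c)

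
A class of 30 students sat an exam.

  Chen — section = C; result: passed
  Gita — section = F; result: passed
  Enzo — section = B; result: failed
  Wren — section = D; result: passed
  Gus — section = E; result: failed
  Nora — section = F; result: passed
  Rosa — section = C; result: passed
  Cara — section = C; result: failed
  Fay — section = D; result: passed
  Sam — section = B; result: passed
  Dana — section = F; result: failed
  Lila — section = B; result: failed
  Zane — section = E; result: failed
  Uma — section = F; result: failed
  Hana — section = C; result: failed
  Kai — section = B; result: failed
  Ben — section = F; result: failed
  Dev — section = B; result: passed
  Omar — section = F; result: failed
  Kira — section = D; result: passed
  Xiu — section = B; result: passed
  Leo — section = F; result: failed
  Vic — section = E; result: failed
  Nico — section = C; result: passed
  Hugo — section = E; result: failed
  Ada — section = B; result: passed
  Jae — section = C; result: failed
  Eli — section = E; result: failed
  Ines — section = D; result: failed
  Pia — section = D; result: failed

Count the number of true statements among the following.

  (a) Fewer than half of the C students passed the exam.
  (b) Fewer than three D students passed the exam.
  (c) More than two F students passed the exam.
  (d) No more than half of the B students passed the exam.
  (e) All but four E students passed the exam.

(a) C: |A| = 6, |A ∩ B| = 3; needs |A ∩ B| < |A ∖ B| — false.
(b) D: |A| = 5, |A ∩ B| = 3; needs |A ∩ B| < 3 — false.
(c) F: |A| = 7, |A ∩ B| = 2; needs |A ∩ B| > 2 — false.
(d) B: |A| = 7, |A ∩ B| = 4; needs |A ∩ B| ≤ |A ∖ B| — false.
(e) E: |A| = 5, |A ∩ B| = 0; needs |A ∖ B| = 4 — false.

0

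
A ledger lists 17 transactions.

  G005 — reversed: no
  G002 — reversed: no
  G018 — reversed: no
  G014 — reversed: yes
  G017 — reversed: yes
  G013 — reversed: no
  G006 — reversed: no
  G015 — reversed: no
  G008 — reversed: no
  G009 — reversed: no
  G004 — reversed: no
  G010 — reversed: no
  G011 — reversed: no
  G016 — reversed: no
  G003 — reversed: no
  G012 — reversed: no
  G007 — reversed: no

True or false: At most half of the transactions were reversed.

True

'At most half of the transactions were reversed' holds iff |A ∩ B| ≤ |A ∖ B|.
|A| = 17, |A ∩ B| = 2, |A ∖ B| = 15.
2 < 15, so the statement is true.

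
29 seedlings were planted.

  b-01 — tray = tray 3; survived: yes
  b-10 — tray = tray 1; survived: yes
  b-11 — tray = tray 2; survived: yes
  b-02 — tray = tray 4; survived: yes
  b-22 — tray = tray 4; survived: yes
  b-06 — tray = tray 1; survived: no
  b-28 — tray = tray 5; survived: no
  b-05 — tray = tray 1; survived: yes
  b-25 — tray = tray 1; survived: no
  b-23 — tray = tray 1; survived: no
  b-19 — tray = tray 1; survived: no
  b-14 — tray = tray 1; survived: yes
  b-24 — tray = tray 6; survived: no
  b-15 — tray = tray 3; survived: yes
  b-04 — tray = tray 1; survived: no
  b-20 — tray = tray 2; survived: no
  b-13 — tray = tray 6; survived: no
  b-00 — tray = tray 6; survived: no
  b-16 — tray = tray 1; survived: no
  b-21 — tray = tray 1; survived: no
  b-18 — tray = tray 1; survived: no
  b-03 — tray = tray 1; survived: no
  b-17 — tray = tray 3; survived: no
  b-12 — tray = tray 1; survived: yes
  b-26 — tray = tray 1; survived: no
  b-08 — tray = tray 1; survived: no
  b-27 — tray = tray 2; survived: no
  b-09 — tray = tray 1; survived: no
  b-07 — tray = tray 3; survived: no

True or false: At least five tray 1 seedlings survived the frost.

'At least five tray 1 seedlings survived the frost' holds iff |A ∩ B| ≥ 5.
|A| = 16, |A ∩ B| = 4, |A ∖ B| = 12.
|A ∩ B| = 4, so the statement is false.

False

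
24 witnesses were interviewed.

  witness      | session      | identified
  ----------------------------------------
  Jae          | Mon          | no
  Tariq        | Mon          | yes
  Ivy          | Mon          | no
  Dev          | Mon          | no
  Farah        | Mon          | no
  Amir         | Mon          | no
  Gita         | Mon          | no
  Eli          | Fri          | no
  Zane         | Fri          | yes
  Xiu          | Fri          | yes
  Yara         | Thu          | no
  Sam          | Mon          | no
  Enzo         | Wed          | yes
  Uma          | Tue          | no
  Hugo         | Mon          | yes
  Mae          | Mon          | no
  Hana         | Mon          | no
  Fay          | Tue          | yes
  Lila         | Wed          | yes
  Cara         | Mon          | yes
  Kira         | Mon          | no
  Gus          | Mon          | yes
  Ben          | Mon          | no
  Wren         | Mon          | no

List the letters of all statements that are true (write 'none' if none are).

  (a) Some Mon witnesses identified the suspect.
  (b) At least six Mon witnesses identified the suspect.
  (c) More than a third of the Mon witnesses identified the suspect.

(a)

|A| = 16, |A ∩ B| = 4, |A ∖ B| = 12.
(a) A ∩ B ≠ ∅ (|A ∩ B| ≥ 1): holds.
(b) |A ∩ B| ≥ 6: fails.
(c) |A ∩ B| / |A| > 1/3: fails.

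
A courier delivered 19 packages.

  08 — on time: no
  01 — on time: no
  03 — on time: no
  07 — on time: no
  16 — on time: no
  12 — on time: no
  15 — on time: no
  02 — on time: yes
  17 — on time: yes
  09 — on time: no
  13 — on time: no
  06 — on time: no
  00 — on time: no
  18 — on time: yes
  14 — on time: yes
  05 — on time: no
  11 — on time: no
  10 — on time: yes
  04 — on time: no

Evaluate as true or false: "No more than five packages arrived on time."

The determiner here denotes the relation: |A ∩ B| ≤ 5.
|A| = 19, |A ∩ B| = 5, |A ∖ B| = 14.
|A ∩ B| = 5, so the statement is true.

True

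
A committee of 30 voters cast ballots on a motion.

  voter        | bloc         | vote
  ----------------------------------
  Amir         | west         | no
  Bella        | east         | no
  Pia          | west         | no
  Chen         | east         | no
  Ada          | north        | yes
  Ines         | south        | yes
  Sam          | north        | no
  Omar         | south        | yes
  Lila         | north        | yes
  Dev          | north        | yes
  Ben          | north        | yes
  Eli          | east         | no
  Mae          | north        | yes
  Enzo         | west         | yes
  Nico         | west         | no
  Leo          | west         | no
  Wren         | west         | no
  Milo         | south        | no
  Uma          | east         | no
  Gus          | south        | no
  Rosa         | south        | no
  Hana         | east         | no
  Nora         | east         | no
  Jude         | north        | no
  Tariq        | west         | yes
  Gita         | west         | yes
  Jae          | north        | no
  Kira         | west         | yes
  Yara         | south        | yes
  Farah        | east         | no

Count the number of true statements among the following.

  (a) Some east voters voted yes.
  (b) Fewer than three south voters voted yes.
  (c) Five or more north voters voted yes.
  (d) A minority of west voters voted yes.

2

(a) east: |A| = 7, |A ∩ B| = 0; needs A ∩ B ≠ ∅ (|A ∩ B| ≥ 1) — false.
(b) south: |A| = 6, |A ∩ B| = 3; needs |A ∩ B| < 3 — false.
(c) north: |A| = 8, |A ∩ B| = 5; needs |A ∩ B| ≥ 5 — true.
(d) west: |A| = 9, |A ∩ B| = 4; needs |A ∩ B| < |A ∖ B| — true.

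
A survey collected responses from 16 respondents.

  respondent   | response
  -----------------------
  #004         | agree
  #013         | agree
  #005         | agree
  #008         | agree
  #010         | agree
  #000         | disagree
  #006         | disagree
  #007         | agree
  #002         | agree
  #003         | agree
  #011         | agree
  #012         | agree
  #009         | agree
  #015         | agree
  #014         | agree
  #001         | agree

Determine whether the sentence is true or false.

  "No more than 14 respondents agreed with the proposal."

The determiner here denotes the relation: |A ∩ B| ≤ 14.
|A| = 16, |A ∩ B| = 14, |A ∖ B| = 2.
|A ∩ B| = 14, so the statement is true.

True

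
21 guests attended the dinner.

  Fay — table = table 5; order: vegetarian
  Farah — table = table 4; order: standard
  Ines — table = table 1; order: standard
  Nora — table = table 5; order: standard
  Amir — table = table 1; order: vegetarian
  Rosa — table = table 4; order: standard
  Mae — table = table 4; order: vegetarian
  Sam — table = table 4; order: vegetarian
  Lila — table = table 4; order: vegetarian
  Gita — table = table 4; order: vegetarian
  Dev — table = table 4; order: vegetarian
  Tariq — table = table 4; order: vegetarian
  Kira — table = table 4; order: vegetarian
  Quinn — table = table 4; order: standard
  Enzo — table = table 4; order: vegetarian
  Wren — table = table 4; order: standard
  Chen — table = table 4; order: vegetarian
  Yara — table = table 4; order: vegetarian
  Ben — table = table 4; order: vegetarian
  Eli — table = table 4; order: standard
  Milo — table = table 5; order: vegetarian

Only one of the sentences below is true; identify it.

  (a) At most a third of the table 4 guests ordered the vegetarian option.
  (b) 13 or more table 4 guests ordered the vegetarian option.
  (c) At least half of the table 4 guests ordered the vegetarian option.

|A| = 16, |A ∩ B| = 11, |A ∖ B| = 5.
(a) requires |A ∩ B| / |A| ≤ 1/3: false.
(b) requires |A ∩ B| ≥ 13: false.
(c) requires |A ∩ B| ≥ |A ∖ B|: true.

(c)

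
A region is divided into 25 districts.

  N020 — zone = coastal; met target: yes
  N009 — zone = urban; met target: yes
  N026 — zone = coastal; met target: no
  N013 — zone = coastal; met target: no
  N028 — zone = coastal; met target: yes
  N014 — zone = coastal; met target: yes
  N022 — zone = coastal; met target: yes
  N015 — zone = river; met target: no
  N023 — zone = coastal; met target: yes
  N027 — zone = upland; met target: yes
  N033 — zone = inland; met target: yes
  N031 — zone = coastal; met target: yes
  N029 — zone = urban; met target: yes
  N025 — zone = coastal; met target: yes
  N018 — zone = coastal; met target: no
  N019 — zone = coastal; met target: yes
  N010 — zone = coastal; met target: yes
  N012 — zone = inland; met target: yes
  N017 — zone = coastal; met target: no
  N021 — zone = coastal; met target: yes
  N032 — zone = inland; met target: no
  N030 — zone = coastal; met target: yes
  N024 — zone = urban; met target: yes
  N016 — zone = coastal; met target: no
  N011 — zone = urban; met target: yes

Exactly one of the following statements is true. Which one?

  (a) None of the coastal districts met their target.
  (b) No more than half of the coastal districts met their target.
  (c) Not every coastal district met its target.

|A| = 16, |A ∩ B| = 11, |A ∖ B| = 5.
(a) requires A ∩ B = ∅ (|A ∩ B| = 0): false.
(b) requires |A ∩ B| ≤ |A ∖ B|: false.
(c) requires A ⊄ B (|A ∖ B| ≥ 1): true.

(c)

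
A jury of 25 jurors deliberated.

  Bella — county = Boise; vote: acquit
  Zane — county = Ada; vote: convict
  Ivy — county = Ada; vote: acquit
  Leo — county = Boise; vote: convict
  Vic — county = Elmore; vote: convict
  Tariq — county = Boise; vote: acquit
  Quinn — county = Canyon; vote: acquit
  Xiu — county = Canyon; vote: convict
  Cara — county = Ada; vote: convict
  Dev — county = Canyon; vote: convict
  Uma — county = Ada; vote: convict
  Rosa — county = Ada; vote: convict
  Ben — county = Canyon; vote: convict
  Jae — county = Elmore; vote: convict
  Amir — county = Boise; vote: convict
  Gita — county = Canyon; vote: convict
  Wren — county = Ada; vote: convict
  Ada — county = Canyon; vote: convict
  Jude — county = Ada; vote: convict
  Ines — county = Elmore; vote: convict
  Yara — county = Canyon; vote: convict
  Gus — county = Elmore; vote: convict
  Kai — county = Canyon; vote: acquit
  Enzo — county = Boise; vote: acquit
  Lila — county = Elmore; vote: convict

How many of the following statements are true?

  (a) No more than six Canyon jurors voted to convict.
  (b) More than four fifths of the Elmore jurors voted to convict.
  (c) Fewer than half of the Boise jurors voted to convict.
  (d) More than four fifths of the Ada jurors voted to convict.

4

(a) Canyon: |A| = 8, |A ∩ B| = 6; needs |A ∩ B| ≤ 6 — true.
(b) Elmore: |A| = 5, |A ∩ B| = 5; needs |A ∩ B| / |A| > 4/5 — true.
(c) Boise: |A| = 5, |A ∩ B| = 2; needs |A ∩ B| < |A ∖ B| — true.
(d) Ada: |A| = 7, |A ∩ B| = 6; needs |A ∩ B| / |A| > 4/5 — true.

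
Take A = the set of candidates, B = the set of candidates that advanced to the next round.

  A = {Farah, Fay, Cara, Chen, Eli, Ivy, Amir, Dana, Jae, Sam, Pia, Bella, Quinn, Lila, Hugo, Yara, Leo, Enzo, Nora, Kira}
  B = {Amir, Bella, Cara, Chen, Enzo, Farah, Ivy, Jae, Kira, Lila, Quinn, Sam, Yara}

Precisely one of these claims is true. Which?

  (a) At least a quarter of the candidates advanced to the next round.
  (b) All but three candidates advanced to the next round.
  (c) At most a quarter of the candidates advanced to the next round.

(a)

|A| = 20, |A ∩ B| = 13, |A ∖ B| = 7.
(a) requires |A ∩ B| / |A| ≥ 1/4: true.
(b) requires |A ∖ B| = 3: false.
(c) requires |A ∩ B| / |A| ≤ 1/4: false.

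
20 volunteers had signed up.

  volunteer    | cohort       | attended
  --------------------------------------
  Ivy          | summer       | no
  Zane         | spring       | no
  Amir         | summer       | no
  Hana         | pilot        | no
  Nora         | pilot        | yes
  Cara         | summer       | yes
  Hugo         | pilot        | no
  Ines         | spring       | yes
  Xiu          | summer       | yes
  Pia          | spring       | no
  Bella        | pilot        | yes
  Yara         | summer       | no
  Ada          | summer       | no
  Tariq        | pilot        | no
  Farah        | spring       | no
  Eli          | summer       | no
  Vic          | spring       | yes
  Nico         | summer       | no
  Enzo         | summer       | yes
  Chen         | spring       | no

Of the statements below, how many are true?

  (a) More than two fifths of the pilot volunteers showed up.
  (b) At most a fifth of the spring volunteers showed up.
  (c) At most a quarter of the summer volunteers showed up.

0

(a) pilot: |A| = 5, |A ∩ B| = 2; needs |A ∩ B| / |A| > 2/5 — false.
(b) spring: |A| = 6, |A ∩ B| = 2; needs |A ∩ B| / |A| ≤ 1/5 — false.
(c) summer: |A| = 9, |A ∩ B| = 3; needs |A ∩ B| / |A| ≤ 1/4 — false.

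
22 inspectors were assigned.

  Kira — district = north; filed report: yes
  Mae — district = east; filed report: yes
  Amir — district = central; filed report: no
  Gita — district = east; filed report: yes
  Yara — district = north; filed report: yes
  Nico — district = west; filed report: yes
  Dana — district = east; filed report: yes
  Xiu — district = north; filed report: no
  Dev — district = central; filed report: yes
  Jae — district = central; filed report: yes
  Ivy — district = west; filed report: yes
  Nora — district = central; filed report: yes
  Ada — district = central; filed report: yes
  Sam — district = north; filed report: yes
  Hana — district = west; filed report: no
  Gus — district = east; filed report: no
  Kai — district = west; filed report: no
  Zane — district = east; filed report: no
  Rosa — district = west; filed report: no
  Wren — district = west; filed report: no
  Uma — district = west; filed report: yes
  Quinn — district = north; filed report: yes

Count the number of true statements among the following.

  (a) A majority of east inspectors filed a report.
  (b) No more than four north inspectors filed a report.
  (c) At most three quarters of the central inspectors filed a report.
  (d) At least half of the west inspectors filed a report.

(a) east: |A| = 5, |A ∩ B| = 3; needs |A ∩ B| > |A ∖ B| — true.
(b) north: |A| = 5, |A ∩ B| = 4; needs |A ∩ B| ≤ 4 — true.
(c) central: |A| = 5, |A ∩ B| = 4; needs |A ∩ B| / |A| ≤ 3/4 — false.
(d) west: |A| = 7, |A ∩ B| = 3; needs |A ∩ B| ≥ |A ∖ B| — false.

2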